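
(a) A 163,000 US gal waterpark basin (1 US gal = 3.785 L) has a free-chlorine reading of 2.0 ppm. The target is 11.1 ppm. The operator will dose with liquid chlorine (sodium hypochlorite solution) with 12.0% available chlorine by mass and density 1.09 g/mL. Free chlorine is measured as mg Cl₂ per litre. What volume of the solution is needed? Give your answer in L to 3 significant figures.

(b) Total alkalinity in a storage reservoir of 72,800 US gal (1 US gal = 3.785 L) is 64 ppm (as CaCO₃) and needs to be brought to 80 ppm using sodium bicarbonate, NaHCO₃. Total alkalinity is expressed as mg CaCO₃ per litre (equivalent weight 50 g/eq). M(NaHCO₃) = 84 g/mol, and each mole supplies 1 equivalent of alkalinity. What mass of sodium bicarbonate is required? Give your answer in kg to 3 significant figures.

(a) Volume: 163,000 US gal × 3.785 L/gal = 616,955 L.
(a) Chlorine deficit: 11.1 − 2.0 = 9.1 ppm = 9.1 mg/L as Cl₂.
(a) Cl₂ equivalent needed: 9.1 mg/L × 616,955 L = 5,614,000 mg = 5614 g.
(a) Product at 12.0% available chlorine: 5614 / 0.12 = 46,790 g.
(a) Volume at density 1.09 g/mL: 46,790 g ÷ 1.09 g/mL = 42,920 mL.

(b) Volume: 72,800 US gal × 3.785 L/gal = 275,548 L.
(b) Alkalinity to add: (80 − 64) = 16 mg/L as CaCO₃ × 275,548 L = 4409 g as CaCO₃.
(b) Equivalents: 4409 g ÷ 50 g/eq = 88.18 eq.
(b) NaHCO₃ supplies 1 eq per mole → 88.18 mol.
(b) Mass: 88.18 mol × 84 g/mol = 7407 g.

(a) 42.9 L; (b) 7.41 kg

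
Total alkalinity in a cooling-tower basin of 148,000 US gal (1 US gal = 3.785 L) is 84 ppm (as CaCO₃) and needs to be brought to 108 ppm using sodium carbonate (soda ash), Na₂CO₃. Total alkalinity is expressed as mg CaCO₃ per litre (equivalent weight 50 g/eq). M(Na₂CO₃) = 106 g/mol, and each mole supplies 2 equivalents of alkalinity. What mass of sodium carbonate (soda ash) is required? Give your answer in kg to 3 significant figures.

14.3 kg

Volume: 148,000 US gal × 3.785 L/gal = 560,180 L.
Alkalinity to add: (108 − 84) = 24 mg/L as CaCO₃ × 560,180 L = 13,440 g as CaCO₃.
Equivalents: 13,440 g ÷ 50 g/eq = 268.9 eq.
Each mole of Na₂CO₃ supplies 2 eq, so 268.9 / 2 = 134.4 mol.
Mass: 134.4 mol × 106 g/mol = 14,250 g.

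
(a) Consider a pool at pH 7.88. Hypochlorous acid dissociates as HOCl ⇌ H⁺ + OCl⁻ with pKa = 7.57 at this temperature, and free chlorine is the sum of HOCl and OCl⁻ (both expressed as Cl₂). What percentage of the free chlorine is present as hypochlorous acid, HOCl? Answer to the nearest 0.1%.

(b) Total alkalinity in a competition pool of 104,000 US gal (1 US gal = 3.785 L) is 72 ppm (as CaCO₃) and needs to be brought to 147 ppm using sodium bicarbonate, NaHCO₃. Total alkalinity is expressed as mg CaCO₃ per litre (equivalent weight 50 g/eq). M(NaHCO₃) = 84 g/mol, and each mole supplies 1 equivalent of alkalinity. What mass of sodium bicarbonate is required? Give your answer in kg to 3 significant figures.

(a) [OCl⁻]/[HOCl] = 10^(pH − pKa) = 10^(7.88 − 7.57) = 10^0.31 = 2.042.
(a) Fraction as HOCl = 1 / (1 + 2.042) = 0.3288.

(b) Volume: 104,000 US gal × 3.785 L/gal = 393,640 L.
(b) Alkalinity to add: (147 − 72) = 75 mg/L as CaCO₃ × 393,640 L = 29,520 g as CaCO₃.
(b) Equivalents: 29,520 g ÷ 50 g/eq = 590.5 eq.
(b) NaHCO₃ supplies 1 eq per mole → 590.5 mol.
(b) Mass: 590.5 mol × 84 g/mol = 49,600 g.

(a) 32.9%; (b) 49.6 kg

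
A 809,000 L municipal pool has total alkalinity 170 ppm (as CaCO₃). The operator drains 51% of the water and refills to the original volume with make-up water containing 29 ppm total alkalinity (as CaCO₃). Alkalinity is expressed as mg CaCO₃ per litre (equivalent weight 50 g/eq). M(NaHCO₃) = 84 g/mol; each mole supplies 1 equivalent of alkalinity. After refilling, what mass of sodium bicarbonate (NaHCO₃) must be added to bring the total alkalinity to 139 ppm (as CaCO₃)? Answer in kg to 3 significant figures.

55.6 kg

After draining 51% and refilling: 170 × 0.49 + 29 × 0.51 = 98.09 ppm.
Deficit to target: 139 − 98.09 = 40.91 mg/L.
As CaCO₃: 40.91 mg/L × 809,000 L = 33,100 g; ÷ 50 g/eq ÷ 1 = 661.9 mol NaHCO₃.
Mass: 661.9 × 84 = 55,600 g.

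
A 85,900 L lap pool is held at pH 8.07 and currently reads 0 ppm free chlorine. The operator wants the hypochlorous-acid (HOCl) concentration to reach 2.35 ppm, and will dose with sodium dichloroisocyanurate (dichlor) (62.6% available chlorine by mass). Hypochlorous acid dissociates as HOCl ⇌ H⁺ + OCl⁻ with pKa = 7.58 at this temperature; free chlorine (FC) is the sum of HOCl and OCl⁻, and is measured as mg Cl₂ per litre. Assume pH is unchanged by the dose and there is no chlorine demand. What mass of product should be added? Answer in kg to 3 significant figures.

1.32 kg

[OCl⁻]/[HOCl] = 10^(pH − pKa) = 10^(8.07 − 7.58) = 3.09; fraction as HOCl = 1/(1 + 3.09) = 0.2445.
Free chlorine required for 2.35 ppm HOCl: 2.35 / 0.2445 = 9.612 ppm.
FC to add: 9.612 − 0 = 9.612 mg/L as Cl₂.
Cl₂ equivalent: 9.612 mg/L × 85,900 L = 825.7 g.
Product at 62.6% available Cl: 825.7 / 0.626 = 1319 g.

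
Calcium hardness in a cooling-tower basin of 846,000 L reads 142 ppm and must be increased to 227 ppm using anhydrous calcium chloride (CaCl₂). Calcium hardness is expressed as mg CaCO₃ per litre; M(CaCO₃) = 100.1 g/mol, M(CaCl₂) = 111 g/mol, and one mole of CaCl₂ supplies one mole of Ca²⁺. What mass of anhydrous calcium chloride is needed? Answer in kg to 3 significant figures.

79.7 kg

Hardness to add: (227 − 142) = 85 mg/L as CaCO₃ × 846,000 L = 71,910 g as CaCO₃.
Moles of Ca²⁺ (1 mol Ca²⁺ ≡ 1 mol CaCO₃): 71,910 / 100.1 g/mol = 718.4 mol.
Mass of CaCl₂: 718.4 × 111 = 79,740 g.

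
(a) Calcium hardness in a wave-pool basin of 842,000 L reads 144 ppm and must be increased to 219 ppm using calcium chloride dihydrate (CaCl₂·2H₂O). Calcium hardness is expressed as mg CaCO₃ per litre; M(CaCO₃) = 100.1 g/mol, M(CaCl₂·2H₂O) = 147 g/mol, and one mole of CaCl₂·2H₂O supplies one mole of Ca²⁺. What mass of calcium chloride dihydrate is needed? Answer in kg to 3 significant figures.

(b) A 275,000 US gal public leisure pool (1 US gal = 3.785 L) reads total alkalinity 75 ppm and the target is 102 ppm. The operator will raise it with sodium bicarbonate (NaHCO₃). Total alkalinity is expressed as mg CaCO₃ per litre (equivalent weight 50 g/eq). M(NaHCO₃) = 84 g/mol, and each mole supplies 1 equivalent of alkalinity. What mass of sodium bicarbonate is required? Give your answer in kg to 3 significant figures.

(a) Hardness to add: (219 − 144) = 75 mg/L as CaCO₃ × 842,000 L = 63,150 g as CaCO₃.
(a) Moles of Ca²⁺ (1 mol Ca²⁺ ≡ 1 mol CaCO₃): 63,150 / 100.1 g/mol = 630.9 mol.
(a) Mass of CaCl₂·2H₂O: 630.9 × 147 = 92,740 g.

(b) Volume: 275,000 US gal × 3.785 L/gal = 1,040,875 L.
(b) Alkalinity to add: (102 − 75) = 27 mg/L as CaCO₃ × 1,040,875 L = 28,100 g as CaCO₃.
(b) Equivalents: 28,100 g ÷ 50 g/eq = 562.1 eq.
(b) NaHCO₃ supplies 1 eq per mole → 562.1 mol.
(b) Mass: 562.1 mol × 84 g/mol = 47,210 g.

(a) 92.7 kg; (b) 47.2 kg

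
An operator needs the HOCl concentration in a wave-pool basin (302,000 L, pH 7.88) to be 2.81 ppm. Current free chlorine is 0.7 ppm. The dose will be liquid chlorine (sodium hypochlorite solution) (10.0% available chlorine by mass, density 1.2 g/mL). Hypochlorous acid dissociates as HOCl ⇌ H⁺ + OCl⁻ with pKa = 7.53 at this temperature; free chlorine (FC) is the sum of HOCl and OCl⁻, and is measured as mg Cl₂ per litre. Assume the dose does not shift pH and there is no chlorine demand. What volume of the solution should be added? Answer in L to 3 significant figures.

[OCl⁻]/[HOCl] = 10^(pH − pKa) = 10^(7.88 − 7.53) = 2.239; fraction as HOCl = 1/(1 + 2.239) = 0.3088.
Free chlorine required for 2.81 ppm HOCl: 2.81 / 0.3088 = 9.101 ppm.
FC to add: 9.101 − 0.7 = 8.401 mg/L as Cl₂.
Cl₂ equivalent: 8.401 mg/L × 302,000 L = 2537 g.
Product at 10.0% available Cl: 2537 / 0.1 = 25,370 g.
Volume: 25,370 g ÷ 1.2 g/mL = 21,140 mL.

21.1 L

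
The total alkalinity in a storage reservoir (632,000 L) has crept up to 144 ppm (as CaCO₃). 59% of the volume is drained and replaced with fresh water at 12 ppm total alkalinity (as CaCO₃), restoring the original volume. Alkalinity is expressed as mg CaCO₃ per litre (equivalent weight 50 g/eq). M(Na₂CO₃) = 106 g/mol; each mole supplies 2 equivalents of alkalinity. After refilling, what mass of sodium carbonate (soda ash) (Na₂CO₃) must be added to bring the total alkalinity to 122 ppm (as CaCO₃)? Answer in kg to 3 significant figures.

After draining 59% and refilling: 144 × 0.41 + 12 × 0.59 = 66.12 ppm.
Deficit to target: 122 − 66.12 = 55.88 mg/L.
As CaCO₃: 55.88 mg/L × 632,000 L = 35,320 g; ÷ 50 g/eq ÷ 2 = 353.2 mol Na₂CO₃.
Mass: 353.2 × 106 = 37,440 g.

37.4 kg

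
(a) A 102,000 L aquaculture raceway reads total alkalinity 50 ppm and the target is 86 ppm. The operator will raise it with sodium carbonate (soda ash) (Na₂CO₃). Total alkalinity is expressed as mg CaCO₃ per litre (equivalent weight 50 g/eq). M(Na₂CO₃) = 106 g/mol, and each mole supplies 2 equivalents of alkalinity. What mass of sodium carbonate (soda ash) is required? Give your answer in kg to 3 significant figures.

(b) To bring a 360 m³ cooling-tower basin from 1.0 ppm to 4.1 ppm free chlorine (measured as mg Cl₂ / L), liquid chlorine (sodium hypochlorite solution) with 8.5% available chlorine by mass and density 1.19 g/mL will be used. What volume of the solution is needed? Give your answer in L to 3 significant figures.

(a) 3.89 kg; (b) 11.0 L

(a) Alkalinity to add: (86 − 50) = 36 mg/L as CaCO₃ × 102,000 L = 3672 g as CaCO₃.
(a) Equivalents: 3672 g ÷ 50 g/eq = 73.44 eq.
(a) Each mole of Na₂CO₃ supplies 2 eq, so 73.44 / 2 = 36.72 mol.
(a) Mass: 36.72 mol × 106 g/mol = 3892 g.

(b) Volume: 360 m³ = 360,000 L.
(b) Chlorine deficit: 4.1 − 1.0 = 3.1 ppm = 3.1 mg/L as Cl₂.
(b) Cl₂ equivalent needed: 3.1 mg/L × 360,000 L = 1,116,000 mg = 1116 g.
(b) Product at 8.5% available chlorine: 1116 / 0.085 = 13,130 g.
(b) Volume at density 1.19 g/mL: 13,130 g ÷ 1.19 g/mL = 11,030 mL.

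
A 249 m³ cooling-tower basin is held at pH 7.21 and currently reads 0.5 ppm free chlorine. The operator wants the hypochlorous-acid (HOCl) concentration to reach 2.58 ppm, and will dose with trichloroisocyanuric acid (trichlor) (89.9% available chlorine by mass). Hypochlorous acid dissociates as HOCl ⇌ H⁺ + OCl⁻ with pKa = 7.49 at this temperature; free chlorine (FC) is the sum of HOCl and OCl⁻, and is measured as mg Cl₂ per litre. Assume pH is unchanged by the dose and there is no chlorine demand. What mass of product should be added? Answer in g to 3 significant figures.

Volume: 249 m³ = 249,000 L.
[OCl⁻]/[HOCl] = 10^(pH − pKa) = 10^(7.21 − 7.49) = 0.5248; fraction as HOCl = 1/(1 + 0.5248) = 0.6558.
Free chlorine required for 2.58 ppm HOCl: 2.58 / 0.6558 = 3.934 ppm.
FC to add: 3.934 − 0.5 = 3.434 mg/L as Cl₂.
Cl₂ equivalent: 3.434 mg/L × 249,000 L = 855.1 g.
Product at 89.9% available Cl: 855.1 / 0.899 = 951.1 g.

951 g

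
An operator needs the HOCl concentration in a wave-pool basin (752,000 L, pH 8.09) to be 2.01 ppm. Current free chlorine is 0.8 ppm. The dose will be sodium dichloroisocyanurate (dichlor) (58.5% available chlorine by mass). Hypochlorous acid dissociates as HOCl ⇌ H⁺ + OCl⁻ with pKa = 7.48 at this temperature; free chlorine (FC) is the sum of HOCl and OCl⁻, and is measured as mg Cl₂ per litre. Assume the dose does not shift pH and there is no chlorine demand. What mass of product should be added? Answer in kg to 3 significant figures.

12.1 kg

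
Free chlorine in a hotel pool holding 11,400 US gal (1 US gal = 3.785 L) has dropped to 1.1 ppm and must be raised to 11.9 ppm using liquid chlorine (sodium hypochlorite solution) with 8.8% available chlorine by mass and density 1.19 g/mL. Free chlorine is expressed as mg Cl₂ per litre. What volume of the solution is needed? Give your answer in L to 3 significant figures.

Volume: 11,400 US gal × 3.785 L/gal = 43,149 L.
Chlorine deficit: 11.9 − 1.1 = 10.8 ppm = 10.8 mg/L as Cl₂.
Cl₂ equivalent needed: 10.8 mg/L × 43,149 L = 466,000 mg = 466 g.
Product at 8.8% available chlorine: 466 / 0.088 = 5296 g.
Volume at density 1.19 g/mL: 5296 g ÷ 1.19 g/mL = 4450 mL.

4.45 L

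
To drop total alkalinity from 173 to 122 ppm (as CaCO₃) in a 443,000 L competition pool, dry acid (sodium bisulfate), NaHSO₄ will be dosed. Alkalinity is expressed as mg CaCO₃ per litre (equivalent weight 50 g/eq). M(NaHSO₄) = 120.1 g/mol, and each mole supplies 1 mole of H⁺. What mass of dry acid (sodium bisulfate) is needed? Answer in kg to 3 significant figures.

Alkalinity to neutralize: (173 − 122) = 51 mg/L as CaCO₃ × 443,000 L = 22,590 g as CaCO₃.
Equivalents of H⁺ required: 22,590 ÷ 50 g/eq = 451.9 eq = 451.9 mol NaHSO₄.
Mass of NaHSO₄: 451.9 × 120.1 = 54,270 g.

54.3 kg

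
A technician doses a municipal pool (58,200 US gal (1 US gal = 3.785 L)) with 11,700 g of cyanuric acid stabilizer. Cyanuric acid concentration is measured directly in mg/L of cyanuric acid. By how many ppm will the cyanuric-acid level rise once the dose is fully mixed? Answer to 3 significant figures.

53.1 ppm

Volume: 58,200 US gal × 3.785 L/gal = 220,287 L.
Rise: 11,700 g / 220,287 L × 1000 = 53.11 mg/L.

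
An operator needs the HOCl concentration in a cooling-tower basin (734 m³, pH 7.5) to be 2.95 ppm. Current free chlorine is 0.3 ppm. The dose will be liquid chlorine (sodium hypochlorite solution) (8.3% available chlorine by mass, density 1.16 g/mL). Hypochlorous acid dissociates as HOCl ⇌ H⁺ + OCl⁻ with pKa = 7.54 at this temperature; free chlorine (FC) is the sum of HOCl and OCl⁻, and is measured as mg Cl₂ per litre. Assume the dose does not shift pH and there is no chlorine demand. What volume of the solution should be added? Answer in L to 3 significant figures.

40.7 L

Volume: 734 m³ = 734,000 L.
[OCl⁻]/[HOCl] = 10^(pH − pKa) = 10^(7.5 − 7.54) = 0.912; fraction as HOCl = 1/(1 + 0.912) = 0.523.
Free chlorine required for 2.95 ppm HOCl: 2.95 / 0.523 = 5.64 ppm.
FC to add: 5.64 − 0.3 = 5.34 mg/L as Cl₂.
Cl₂ equivalent: 5.34 mg/L × 734,000 L = 3920 g.
Product at 8.3% available Cl: 3920 / 0.083 = 47,230 g.
Volume: 47,230 g ÷ 1.16 g/mL = 40,710 mL.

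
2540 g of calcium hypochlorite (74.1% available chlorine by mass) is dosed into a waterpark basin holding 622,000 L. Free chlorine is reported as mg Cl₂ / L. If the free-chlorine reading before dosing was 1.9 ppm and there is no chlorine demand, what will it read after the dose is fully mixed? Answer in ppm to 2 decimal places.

Available chlorine delivered: 2540 g × 0.741 = 1882 g as Cl₂.
Concentration rise: 1882 g / 622,000 L = 3.026 mg/L = 3.03 ppm.
Final FC: 1.9 + 3.03 = 4.93 ppm.

4.93 ppm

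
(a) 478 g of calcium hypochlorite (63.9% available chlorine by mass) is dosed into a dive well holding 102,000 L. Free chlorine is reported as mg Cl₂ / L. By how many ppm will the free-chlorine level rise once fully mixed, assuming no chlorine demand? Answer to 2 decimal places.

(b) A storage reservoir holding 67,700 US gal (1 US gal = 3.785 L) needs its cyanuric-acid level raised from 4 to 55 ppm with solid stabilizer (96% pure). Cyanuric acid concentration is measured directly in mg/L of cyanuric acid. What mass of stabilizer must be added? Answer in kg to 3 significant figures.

(a) 2.99 ppm; (b) 13.6 kg

(a) Available chlorine delivered: 478 g × 0.639 = 305.4 g as Cl₂.
(a) Concentration rise: 305.4 g / 102,000 L = 2.995 mg/L = 2.99 ppm.

(b) Volume: 67,700 US gal × 3.785 L/gal = 256,244 L.
(b) CYA to add: (55 − 4) = 51 mg/L × 256,244 L = 13,070 g cyanuric acid.
(b) At 96% purity: 13,070 / 0.96 = 13,610 g product.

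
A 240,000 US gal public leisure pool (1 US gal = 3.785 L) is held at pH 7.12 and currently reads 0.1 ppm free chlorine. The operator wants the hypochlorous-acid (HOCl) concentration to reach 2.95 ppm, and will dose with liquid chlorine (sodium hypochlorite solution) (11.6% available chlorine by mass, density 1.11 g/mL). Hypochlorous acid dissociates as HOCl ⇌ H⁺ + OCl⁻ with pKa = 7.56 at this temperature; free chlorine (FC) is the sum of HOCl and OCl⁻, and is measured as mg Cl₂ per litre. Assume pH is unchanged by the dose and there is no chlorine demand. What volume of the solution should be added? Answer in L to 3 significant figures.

27.7 L

Volume: 240,000 US gal × 3.785 L/gal = 908,400 L.
[OCl⁻]/[HOCl] = 10^(pH − pKa) = 10^(7.12 − 7.56) = 0.3631; fraction as HOCl = 1/(1 + 0.3631) = 0.7336.
Free chlorine required for 2.95 ppm HOCl: 2.95 / 0.7336 = 4.021 ppm.
FC to add: 4.021 − 0.1 = 3.921 mg/L as Cl₂.
Cl₂ equivalent: 3.921 mg/L × 908,400 L = 3562 g.
Product at 11.6% available Cl: 3562 / 0.116 = 30,710 g.
Volume: 30,710 g ÷ 1.11 g/mL = 27,660 mL.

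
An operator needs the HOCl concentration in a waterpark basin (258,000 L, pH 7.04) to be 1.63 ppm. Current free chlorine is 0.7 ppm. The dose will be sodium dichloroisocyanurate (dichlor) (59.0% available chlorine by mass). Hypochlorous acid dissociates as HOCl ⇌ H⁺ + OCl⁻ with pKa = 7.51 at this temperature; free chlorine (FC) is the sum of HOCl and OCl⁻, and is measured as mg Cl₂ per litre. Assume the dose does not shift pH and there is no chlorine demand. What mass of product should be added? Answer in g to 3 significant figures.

648 g

[OCl⁻]/[HOCl] = 10^(pH − pKa) = 10^(7.04 − 7.51) = 0.3388; fraction as HOCl = 1/(1 + 0.3388) = 0.7469.
Free chlorine required for 1.63 ppm HOCl: 1.63 / 0.7469 = 2.182 ppm.
FC to add: 2.182 − 0.7 = 1.482 mg/L as Cl₂.
Cl₂ equivalent: 1.482 mg/L × 258,000 L = 382.4 g.
Product at 59.0% available Cl: 382.4 / 0.59 = 648.2 g.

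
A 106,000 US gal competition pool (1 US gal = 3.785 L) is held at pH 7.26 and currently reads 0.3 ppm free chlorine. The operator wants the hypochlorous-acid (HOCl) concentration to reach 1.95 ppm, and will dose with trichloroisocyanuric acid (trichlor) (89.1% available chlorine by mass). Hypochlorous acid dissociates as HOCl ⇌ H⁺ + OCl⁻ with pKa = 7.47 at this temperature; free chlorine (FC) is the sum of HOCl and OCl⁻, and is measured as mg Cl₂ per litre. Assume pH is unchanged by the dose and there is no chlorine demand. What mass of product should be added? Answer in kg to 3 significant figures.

1.28 kg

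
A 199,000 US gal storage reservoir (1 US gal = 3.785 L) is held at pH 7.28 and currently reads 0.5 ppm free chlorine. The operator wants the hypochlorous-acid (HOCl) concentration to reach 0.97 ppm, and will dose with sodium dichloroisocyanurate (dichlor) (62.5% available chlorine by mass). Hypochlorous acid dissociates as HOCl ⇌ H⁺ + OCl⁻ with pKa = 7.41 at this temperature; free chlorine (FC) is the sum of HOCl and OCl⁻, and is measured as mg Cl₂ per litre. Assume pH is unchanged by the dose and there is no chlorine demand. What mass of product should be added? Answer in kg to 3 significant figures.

1.43 kg

Volume: 199,000 US gal × 3.785 L/gal = 753,215 L.
[OCl⁻]/[HOCl] = 10^(pH − pKa) = 10^(7.28 − 7.41) = 0.7413; fraction as HOCl = 1/(1 + 0.7413) = 0.5743.
Free chlorine required for 0.97 ppm HOCl: 0.97 / 0.5743 = 1.689 ppm.
FC to add: 1.689 − 0.5 = 1.189 mg/L as Cl₂.
Cl₂ equivalent: 1.189 mg/L × 753,215 L = 895.6 g.
Product at 62.5% available Cl: 895.6 / 0.625 = 1433 g.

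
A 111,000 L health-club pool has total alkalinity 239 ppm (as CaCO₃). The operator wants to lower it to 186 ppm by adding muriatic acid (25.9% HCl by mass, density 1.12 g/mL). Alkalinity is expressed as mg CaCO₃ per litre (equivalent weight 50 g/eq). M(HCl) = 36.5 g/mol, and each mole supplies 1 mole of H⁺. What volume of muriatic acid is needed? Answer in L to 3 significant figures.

14.8 L

Alkalinity to neutralize: (239 − 186) = 53 mg/L as CaCO₃ × 111,000 L = 5883 g as CaCO₃.
Equivalents of H⁺ required: 5883 ÷ 50 g/eq = 117.7 eq = 117.7 mol HCl.
Mass of HCl: 117.7 × 36.5 = 4295 g.
Mass of 25.9% solution: 4295 / 0.259 = 16,580 g.
Volume: 16,580 g ÷ 1.12 g/mL = 14,800 mL.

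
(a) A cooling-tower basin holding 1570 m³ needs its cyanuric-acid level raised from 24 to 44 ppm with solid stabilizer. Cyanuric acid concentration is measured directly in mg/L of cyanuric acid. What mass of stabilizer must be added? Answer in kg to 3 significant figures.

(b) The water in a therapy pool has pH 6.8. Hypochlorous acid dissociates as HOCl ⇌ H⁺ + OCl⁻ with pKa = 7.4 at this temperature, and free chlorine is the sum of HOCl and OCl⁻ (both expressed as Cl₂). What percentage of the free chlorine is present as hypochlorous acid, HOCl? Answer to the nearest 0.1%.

(a) 31.4 kg; (b) 79.9%

(a) Volume: 1570 m³ = 1,570,000 L.
(a) CYA to add: (44 − 24) = 20 mg/L × 1,570,000 L = 31,400 g cyanuric acid.

(b) [OCl⁻]/[HOCl] = 10^(pH − pKa) = 10^(6.8 − 7.4) = 10^-0.60 = 0.2512.
(b) Fraction as HOCl = 1 / (1 + 0.2512) = 0.7992.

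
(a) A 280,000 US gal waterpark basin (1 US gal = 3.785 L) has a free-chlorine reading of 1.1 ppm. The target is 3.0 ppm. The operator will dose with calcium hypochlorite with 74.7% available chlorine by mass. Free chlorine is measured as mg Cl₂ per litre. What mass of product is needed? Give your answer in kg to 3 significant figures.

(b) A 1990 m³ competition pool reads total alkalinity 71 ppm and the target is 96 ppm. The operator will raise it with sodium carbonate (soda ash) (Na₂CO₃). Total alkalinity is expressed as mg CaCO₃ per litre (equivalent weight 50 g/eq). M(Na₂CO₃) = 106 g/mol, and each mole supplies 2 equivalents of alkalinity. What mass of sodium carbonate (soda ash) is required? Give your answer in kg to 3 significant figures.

(a) Volume: 280,000 US gal × 3.785 L/gal = 1,059,800 L.
(a) Chlorine deficit: 3.0 − 1.1 = 1.9 ppm = 1.9 mg/L as Cl₂.
(a) Cl₂ equivalent needed: 1.9 mg/L × 1,059,800 L = 2,014,000 mg = 2014 g.
(a) Product at 74.7% available chlorine: 2014 / 0.747 = 2696 g.

(b) Volume: 1990 m³ = 1,990,000 L.
(b) Alkalinity to add: (96 − 71) = 25 mg/L as CaCO₃ × 1,990,000 L = 49,750 g as CaCO₃.
(b) Equivalents: 49,750 g ÷ 50 g/eq = 995 eq.
(b) Each mole of Na₂CO₃ supplies 2 eq, so 995 / 2 = 497.5 mol.
(b) Mass: 497.5 mol × 106 g/mol = 52,740 g.

(a) 2.70 kg; (b) 52.7 kg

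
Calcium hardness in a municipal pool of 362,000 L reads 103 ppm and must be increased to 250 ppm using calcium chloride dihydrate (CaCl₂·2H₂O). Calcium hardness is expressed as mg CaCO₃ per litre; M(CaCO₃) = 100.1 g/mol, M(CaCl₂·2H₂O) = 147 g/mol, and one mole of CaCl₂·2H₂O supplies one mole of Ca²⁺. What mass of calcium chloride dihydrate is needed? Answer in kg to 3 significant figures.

Hardness to add: (250 − 103) = 147 mg/L as CaCO₃ × 362,000 L = 53,210 g as CaCO₃.
Moles of Ca²⁺ (1 mol Ca²⁺ ≡ 1 mol CaCO₃): 53,210 / 100.1 g/mol = 531.6 mol.
Mass of CaCl₂·2H₂O: 531.6 × 147 = 78,150 g.

78.1 kg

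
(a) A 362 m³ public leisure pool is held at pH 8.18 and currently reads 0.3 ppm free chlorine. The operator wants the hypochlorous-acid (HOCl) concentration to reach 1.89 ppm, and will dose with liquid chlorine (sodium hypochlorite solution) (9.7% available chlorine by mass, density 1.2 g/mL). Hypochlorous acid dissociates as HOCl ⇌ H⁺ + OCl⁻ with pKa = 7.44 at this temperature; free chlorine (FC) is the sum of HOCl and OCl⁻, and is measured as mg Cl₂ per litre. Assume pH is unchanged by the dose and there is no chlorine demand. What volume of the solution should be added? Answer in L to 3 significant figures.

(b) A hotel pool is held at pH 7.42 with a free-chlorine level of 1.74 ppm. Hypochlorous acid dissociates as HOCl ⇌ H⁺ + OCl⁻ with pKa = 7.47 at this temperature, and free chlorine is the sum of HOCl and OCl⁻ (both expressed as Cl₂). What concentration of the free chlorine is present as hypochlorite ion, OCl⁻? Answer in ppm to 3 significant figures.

(a) Volume: 362 m³ = 362,000 L.
(a) [OCl⁻]/[HOCl] = 10^(pH − pKa) = 10^(8.18 − 7.44) = 5.495; fraction as HOCl = 1/(1 + 5.495) = 0.154.
(a) Free chlorine required for 1.89 ppm HOCl: 1.89 / 0.154 = 12.28 ppm.
(a) FC to add: 12.28 − 0.3 = 11.98 mg/L as Cl₂.
(a) Cl₂ equivalent: 11.98 mg/L × 362,000 L = 4335 g.
(a) Product at 9.7% available Cl: 4335 / 0.097 = 44,700 g.
(a) Volume: 44,700 g ÷ 1.2 g/mL = 37,250 mL.

(b) [OCl⁻]/[HOCl] = 10^(pH − pKa) = 10^(7.42 − 7.47) = 10^-0.05 = 0.8913.
(b) Fraction as HOCl = 1 / (1 + 0.8913) = 0.5288.
(b) OCl⁻ = (1 − 0.5288) × 1.74 ppm = 0.82 ppm.

(a) 37.2 L; (b) 0.820 ppm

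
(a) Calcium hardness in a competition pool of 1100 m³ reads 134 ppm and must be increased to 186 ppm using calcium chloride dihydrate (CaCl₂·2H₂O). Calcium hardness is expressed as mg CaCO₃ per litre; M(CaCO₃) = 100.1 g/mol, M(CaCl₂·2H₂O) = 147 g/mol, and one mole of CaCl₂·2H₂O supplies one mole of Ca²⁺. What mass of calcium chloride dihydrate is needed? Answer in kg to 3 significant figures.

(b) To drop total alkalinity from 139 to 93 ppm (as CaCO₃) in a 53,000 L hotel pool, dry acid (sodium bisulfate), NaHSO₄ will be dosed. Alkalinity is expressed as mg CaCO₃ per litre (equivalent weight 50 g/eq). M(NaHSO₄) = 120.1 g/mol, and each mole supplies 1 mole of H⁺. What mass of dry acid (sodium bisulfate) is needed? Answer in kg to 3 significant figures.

(a) Volume: 1100 m³ = 1,100,000 L.
(a) Hardness to add: (186 − 134) = 52 mg/L as CaCO₃ × 1,100,000 L = 57,200 g as CaCO₃.
(a) Moles of Ca²⁺ (1 mol Ca²⁺ ≡ 1 mol CaCO₃): 57,200 / 100.1 g/mol = 571.4 mol.
(a) Mass of CaCl₂·2H₂O: 571.4 × 147 = 84,000 g.

(b) Alkalinity to neutralize: (139 − 93) = 46 mg/L as CaCO₃ × 53,000 L = 2438 g as CaCO₃.
(b) Equivalents of H⁺ required: 2438 ÷ 50 g/eq = 48.76 eq = 48.76 mol NaHSO₄.
(b) Mass of NaHSO₄: 48.76 × 120.1 = 5856 g.

(a) 84.0 kg; (b) 5.86 kg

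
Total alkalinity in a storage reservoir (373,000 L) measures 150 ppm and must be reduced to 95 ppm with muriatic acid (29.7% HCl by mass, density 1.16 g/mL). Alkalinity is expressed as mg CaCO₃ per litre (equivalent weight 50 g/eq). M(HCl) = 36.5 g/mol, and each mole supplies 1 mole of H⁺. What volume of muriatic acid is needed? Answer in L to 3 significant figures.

43.5 L

Alkalinity to neutralize: (150 − 95) = 55 mg/L as CaCO₃ × 373,000 L = 20,520 g as CaCO₃.
Equivalents of H⁺ required: 20,520 ÷ 50 g/eq = 410.3 eq = 410.3 mol HCl.
Mass of HCl: 410.3 × 36.5 = 14,980 g.
Mass of 29.7% solution: 14,980 / 0.297 = 50,420 g.
Volume: 50,420 g ÷ 1.16 g/mL = 43,470 mL.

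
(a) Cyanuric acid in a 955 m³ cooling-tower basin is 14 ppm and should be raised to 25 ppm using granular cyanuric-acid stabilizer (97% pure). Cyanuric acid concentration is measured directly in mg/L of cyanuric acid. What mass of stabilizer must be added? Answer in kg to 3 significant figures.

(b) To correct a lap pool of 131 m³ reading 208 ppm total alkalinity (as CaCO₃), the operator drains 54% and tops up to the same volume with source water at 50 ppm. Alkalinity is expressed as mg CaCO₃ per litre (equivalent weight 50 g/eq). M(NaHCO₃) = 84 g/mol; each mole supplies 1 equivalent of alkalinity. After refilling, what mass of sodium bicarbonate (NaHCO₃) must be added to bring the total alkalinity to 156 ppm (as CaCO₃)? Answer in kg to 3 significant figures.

(a) Volume: 955 m³ = 955,000 L.
(a) CYA to add: (25 − 14) = 11 mg/L × 955,000 L = 10,500 g cyanuric acid.
(a) At 97% purity: 10,500 / 0.97 = 10,830 g product.

(b) Volume: 131 m³ = 131,000 L.
(b) After draining 54% and refilling: 208 × 0.46 + 50 × 0.54 = 122.68 ppm.
(b) Deficit to target: 156 − 122.68 = 33.32 mg/L.
(b) As CaCO₃: 33.32 mg/L × 131,000 L = 4365 g; ÷ 50 g/eq ÷ 1 = 87.3 mol NaHCO₃.
(b) Mass: 87.3 × 84 = 7333 g.

(a) 10.8 kg; (b) 7.33 kg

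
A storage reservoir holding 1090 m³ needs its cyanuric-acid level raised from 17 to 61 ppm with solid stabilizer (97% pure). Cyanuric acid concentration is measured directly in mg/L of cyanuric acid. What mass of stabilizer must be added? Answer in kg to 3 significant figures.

49.4 kg

Volume: 1090 m³ = 1,090,000 L.
CYA to add: (61 − 17) = 44 mg/L × 1,090,000 L = 47,960 g cyanuric acid.
At 97% purity: 47,960 / 0.97 = 49,440 g product.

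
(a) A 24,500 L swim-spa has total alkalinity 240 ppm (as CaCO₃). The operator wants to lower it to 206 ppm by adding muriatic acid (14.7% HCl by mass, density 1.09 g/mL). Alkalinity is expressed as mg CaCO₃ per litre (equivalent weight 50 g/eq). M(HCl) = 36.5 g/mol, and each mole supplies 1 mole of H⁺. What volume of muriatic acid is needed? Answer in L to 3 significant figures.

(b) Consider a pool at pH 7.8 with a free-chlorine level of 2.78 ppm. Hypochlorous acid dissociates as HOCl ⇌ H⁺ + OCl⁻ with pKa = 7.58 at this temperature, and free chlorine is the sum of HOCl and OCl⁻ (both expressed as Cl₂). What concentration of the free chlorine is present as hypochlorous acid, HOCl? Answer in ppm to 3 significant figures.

(a) 3.80 L; (b) 1.05 ppm

(a) Alkalinity to neutralize: (240 − 206) = 34 mg/L as CaCO₃ × 24,500 L = 833 g as CaCO₃.
(a) Equivalents of H⁺ required: 833 ÷ 50 g/eq = 16.66 eq = 16.66 mol HCl.
(a) Mass of HCl: 16.66 × 36.5 = 608.1 g.
(a) Mass of 14.7% solution: 608.1 / 0.147 = 4137 g.
(a) Volume: 4137 g ÷ 1.09 g/mL = 3795 mL.

(b) [OCl⁻]/[HOCl] = 10^(pH − pKa) = 10^(7.8 − 7.58) = 10^0.22 = 1.66.
(b) Fraction as HOCl = 1 / (1 + 1.66) = 0.376.
(b) HOCl = 0.376 × 2.78 ppm = 1.045 ppm.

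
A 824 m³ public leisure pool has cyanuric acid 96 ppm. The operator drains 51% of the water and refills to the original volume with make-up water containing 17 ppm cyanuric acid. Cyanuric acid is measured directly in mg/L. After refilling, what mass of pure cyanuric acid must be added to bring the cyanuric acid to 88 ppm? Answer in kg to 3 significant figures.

Volume: 824 m³ = 824,000 L.
After draining 51% and refilling: 96 × 0.49 + 17 × 0.51 = 55.71 ppm.
Deficit to target: 88 − 55.71 = 32.29 mg/L.
Mass: 32.29 mg/L × 824,000 L = 26,610 g cyanuric acid.

26.6 kg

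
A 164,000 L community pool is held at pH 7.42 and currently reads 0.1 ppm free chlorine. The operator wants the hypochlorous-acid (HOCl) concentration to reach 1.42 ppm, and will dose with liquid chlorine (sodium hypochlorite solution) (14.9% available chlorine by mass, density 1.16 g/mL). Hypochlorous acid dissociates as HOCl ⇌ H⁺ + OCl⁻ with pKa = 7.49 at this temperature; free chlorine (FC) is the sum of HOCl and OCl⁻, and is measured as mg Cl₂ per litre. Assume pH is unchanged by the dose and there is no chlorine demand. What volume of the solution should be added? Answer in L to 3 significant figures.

[OCl⁻]/[HOCl] = 10^(pH − pKa) = 10^(7.42 − 7.49) = 0.8511; fraction as HOCl = 1/(1 + 0.8511) = 0.5402.
Free chlorine required for 1.42 ppm HOCl: 1.42 / 0.5402 = 2.629 ppm.
FC to add: 2.629 − 0.1 = 2.529 mg/L as Cl₂.
Cl₂ equivalent: 2.529 mg/L × 164,000 L = 414.7 g.
Product at 14.9% available Cl: 414.7 / 0.149 = 2783 g.
Volume: 2783 g ÷ 1.16 g/mL = 2399 mL.

2.40 L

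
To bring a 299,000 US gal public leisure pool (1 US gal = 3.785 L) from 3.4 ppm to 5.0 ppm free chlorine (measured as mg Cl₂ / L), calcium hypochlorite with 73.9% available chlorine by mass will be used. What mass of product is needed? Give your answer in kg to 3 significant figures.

2.45 kg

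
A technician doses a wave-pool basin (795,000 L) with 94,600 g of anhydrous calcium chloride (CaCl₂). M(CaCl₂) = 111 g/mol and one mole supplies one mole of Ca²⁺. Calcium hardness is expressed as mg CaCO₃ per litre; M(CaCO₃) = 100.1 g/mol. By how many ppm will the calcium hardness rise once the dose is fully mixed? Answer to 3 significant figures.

107 ppm

Moles of Ca²⁺: 94,600 g ÷ 111 g/mol = 852.3 mol.
As CaCO₃: 852.3 mol × 100.1 g/mol = 85,310 g.
Rise: 85,310 g / 795,000 L × 1000 = 107.3 mg/L.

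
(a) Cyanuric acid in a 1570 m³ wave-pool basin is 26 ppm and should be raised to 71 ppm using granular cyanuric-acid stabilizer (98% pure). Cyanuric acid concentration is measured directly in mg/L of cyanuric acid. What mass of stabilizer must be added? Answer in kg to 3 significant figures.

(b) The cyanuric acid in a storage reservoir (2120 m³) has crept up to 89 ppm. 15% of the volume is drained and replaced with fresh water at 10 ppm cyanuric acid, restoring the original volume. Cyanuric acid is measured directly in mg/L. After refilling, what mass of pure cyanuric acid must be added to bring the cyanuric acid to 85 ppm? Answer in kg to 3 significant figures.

(a) 72.1 kg; (b) 16.6 kg

(a) Volume: 1570 m³ = 1,570,000 L.
(a) CYA to add: (71 − 26) = 45 mg/L × 1,570,000 L = 70,650 g cyanuric acid.
(a) At 98% purity: 70,650 / 0.98 = 72,090 g product.

(b) Volume: 2120 m³ = 2,120,000 L.
(b) After draining 15% and refilling: 89 × 0.85 + 10 × 0.15 = 77.15 ppm.
(b) Deficit to target: 85 − 77.15 = 7.85 mg/L.
(b) Mass: 7.85 mg/L × 2,120,000 L = 16,640 g cyanuric acid.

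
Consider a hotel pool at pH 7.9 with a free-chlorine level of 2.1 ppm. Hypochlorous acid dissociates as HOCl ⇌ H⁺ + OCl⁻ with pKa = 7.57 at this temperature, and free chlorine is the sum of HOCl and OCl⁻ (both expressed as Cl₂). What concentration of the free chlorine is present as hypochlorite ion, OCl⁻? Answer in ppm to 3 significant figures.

[OCl⁻]/[HOCl] = 10^(pH − pKa) = 10^(7.9 − 7.57) = 10^0.33 = 2.138.
Fraction as HOCl = 1 / (1 + 2.138) = 0.3187.
OCl⁻ = (1 − 0.3187) × 2.1 ppm = 1.431 ppm.

1.43 ppm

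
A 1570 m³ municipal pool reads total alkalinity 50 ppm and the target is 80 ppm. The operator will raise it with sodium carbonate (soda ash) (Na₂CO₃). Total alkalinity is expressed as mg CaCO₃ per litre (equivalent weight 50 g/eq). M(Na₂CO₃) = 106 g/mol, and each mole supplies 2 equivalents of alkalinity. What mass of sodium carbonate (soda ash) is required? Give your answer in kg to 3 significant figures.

49.9 kg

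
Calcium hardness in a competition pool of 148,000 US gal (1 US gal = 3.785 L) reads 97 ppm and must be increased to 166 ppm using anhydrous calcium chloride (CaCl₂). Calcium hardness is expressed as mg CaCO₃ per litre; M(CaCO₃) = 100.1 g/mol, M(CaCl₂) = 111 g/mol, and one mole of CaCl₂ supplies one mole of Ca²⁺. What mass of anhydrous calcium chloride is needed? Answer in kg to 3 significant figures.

Volume: 148,000 US gal × 3.785 L/gal = 560,180 L.
Hardness to add: (166 − 97) = 69 mg/L as CaCO₃ × 560,180 L = 38,650 g as CaCO₃.
Moles of Ca²⁺ (1 mol Ca²⁺ ≡ 1 mol CaCO₃): 38,650 / 100.1 g/mol = 386.1 mol.
Mass of CaCl₂: 386.1 × 111 = 42,860 g.

42.9 kg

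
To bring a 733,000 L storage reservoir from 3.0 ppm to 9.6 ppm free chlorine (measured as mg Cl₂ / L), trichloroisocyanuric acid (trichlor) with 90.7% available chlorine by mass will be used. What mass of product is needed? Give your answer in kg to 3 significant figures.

5.33 kg

Chlorine deficit: 9.6 − 3.0 = 6.6 ppm = 6.6 mg/L as Cl₂.
Cl₂ equivalent needed: 6.6 mg/L × 733,000 L = 4,838,000 mg = 4838 g.
Product at 90.7% available chlorine: 4838 / 0.907 = 5334 g.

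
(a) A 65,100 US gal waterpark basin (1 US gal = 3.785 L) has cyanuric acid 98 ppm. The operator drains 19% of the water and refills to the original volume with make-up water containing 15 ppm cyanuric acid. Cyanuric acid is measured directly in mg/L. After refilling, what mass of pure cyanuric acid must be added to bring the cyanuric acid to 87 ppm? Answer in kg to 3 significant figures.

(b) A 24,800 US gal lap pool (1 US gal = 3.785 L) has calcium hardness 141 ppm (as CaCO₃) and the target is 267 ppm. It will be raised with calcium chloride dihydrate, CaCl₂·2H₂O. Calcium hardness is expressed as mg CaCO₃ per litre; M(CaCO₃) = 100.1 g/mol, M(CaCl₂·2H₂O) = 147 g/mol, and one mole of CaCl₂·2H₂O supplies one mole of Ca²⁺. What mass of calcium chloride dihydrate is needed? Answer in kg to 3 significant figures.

(a) 1.18 kg; (b) 17.4 kg

(a) Volume: 65,100 US gal × 3.785 L/gal = 246,404 L.
(a) After draining 19% and refilling: 98 × 0.81 + 15 × 0.19 = 82.23 ppm.
(a) Deficit to target: 87 − 82.23 = 4.77 mg/L.
(a) Mass: 4.77 mg/L × 246,404 L = 1175 g cyanuric acid.

(b) Volume: 24,800 US gal × 3.785 L/gal = 93,868 L.
(b) Hardness to add: (267 − 141) = 126 mg/L as CaCO₃ × 93,868 L = 11,830 g as CaCO₃.
(b) Moles of Ca²⁺ (1 mol Ca²⁺ ≡ 1 mol CaCO₃): 11,830 / 100.1 g/mol = 118.2 mol.
(b) Mass of CaCl₂·2H₂O: 118.2 × 147 = 17,370 g.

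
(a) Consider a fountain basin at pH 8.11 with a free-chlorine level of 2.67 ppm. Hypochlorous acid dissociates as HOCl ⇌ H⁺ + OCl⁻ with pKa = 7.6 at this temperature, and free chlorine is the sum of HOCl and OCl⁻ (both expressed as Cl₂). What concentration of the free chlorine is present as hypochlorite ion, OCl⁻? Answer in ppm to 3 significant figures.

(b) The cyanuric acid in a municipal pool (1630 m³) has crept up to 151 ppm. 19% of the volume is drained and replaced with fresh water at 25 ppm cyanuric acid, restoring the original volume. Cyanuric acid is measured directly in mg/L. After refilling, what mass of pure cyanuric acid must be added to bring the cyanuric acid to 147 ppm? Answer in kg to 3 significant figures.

(a) [OCl⁻]/[HOCl] = 10^(pH − pKa) = 10^(8.11 − 7.6) = 10^0.51 = 3.236.
(a) Fraction as HOCl = 1 / (1 + 3.236) = 0.2361.
(a) OCl⁻ = (1 − 0.2361) × 2.67 ppm = 2.04 ppm.

(b) Volume: 1630 m³ = 1,630,000 L.
(b) After draining 19% and refilling: 151 × 0.81 + 25 × 0.19 = 127.06 ppm.
(b) Deficit to target: 147 − 127.06 = 19.94 mg/L.
(b) Mass: 19.94 mg/L × 1,630,000 L = 32,500 g cyanuric acid.

(a) 2.04 ppm; (b) 32.5 kg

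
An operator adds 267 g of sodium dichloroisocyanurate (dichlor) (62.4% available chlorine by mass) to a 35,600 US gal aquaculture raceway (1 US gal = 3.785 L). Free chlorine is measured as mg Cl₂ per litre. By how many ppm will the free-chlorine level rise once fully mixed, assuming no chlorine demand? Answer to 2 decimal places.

Volume: 35,600 US gal × 3.785 L/gal = 134,746 L.
Available chlorine delivered: 267 g × 0.624 = 166.6 g as Cl₂.
Concentration rise: 166.6 g / 134,746 L = 1.236 mg/L = 1.24 ppm.

1.24 ppm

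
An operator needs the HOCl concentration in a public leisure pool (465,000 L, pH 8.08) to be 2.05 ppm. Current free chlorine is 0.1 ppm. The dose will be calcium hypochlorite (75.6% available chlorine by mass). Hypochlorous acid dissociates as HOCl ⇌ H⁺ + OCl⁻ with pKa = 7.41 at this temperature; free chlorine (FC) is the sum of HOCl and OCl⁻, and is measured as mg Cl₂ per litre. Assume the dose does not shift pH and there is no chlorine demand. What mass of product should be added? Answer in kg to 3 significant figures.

7.10 kg

[OCl⁻]/[HOCl] = 10^(pH − pKa) = 10^(8.08 − 7.41) = 4.677; fraction as HOCl = 1/(1 + 4.677) = 0.1761.
Free chlorine required for 2.05 ppm HOCl: 2.05 / 0.1761 = 11.64 ppm.
FC to add: 11.64 − 0.1 = 11.54 mg/L as Cl₂.
Cl₂ equivalent: 11.54 mg/L × 465,000 L = 5365 g.
Product at 75.6% available Cl: 5365 / 0.756 = 7097 g.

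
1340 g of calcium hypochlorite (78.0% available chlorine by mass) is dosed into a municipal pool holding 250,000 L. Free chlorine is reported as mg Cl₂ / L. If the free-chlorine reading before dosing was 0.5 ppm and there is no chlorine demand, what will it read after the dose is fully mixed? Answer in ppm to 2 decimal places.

4.68 ppm

Available chlorine delivered: 1340 g × 0.78 = 1045 g as Cl₂.
Concentration rise: 1045 g / 250,000 L = 4.181 mg/L = 4.18 ppm.
Final FC: 0.5 + 4.18 = 4.68 ppm.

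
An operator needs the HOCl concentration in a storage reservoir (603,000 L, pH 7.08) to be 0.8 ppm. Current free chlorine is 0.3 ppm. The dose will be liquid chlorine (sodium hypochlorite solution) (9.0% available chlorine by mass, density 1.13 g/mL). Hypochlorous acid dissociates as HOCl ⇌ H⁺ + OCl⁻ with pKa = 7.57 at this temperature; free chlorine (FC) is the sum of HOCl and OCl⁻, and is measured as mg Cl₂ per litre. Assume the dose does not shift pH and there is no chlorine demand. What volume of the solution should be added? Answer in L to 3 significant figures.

4.50 L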